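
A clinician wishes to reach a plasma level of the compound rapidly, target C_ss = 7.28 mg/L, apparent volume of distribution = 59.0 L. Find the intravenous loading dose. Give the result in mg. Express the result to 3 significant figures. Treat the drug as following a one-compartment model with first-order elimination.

LD = Css × Vd = 7.28 × 59.0 = 429.5 mg

430 mg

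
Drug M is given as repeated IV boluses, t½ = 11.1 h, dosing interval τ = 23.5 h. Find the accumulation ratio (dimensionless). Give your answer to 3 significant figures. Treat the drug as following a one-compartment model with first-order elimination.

k = ln2 / t½ = 0.693147 / 11.1 = 0.06245 h⁻¹
e^(−kτ) = e^(−0.06245 × 23.5) = 0.2305
Accumulation ratio R = 1 / (1 − e^(−kτ)) = 1 / (1 − 0.2305) = 1.300

1.30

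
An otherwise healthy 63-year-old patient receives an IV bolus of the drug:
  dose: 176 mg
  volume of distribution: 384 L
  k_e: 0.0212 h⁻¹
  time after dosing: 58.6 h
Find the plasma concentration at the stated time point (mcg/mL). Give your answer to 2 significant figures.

0.13 mcg/mL

C₀ = Dose / Vd = 176.0 / 384 = 0.4583 mg/L
C = C₀ · e^(−k·t) = 0.4583 × e^(−0.02120 × 58.6)
  = 0.4583 × 0.2887 = 0.1323 mg/L
(0.1323 mg/L = 0.1323 mcg/mL)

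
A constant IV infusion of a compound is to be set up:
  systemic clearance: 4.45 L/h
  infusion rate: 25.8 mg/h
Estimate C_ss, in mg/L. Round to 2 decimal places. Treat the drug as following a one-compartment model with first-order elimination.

5.80 mg/L

At steady state Css = R₀ / CL = 25.8 / 4.450 = 5.798 mg/L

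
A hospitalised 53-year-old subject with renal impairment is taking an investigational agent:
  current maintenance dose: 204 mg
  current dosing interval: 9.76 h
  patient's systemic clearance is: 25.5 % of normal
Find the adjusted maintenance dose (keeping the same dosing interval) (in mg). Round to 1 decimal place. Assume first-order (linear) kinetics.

52.0 mg

To keep the same average steady-state level, dosing rate must scale with clearance.
CL ratio = 25.5 / 100 = 0.2550
New dose (same interval) = 204 × 0.2550 = 52.02 mg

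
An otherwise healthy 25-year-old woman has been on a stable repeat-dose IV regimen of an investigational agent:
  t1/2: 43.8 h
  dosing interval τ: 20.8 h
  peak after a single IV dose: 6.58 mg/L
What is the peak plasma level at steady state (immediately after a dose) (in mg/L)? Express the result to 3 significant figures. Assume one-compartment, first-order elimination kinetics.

23.5 mg/L

k = ln2 / t½ = 0.693147 / 43.8 = 0.01583 h⁻¹
e^(−kτ) = e^(−0.01583 × 20.8) = 0.7195
Accumulation ratio R = 1 / (1 − e^(−kτ)) = 1 / (1 − 0.7195) = 3.565
Steady-state peak = C₀ × R = 6.58 × 3.565 = 23.46 mg/L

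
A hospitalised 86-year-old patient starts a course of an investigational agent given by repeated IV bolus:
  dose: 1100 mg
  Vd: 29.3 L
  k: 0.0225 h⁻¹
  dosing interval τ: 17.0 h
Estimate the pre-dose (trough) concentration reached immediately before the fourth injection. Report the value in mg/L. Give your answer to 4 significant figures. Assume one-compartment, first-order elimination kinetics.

C₀ per dose = Dose / Vd = 1100 / 29.3 = 37.54 mg/L
Fraction remaining after one interval: r = e^(−kτ) = e^(−0.02250 × 17.0) = 0.6822
Before dose 4, 3 doses have been given (aged 1τ, 2τ, 3τ).
C_trough = C₀ × (r + r² + … + r^3) = C₀ × r(1−r^3)/(1−r)
        = 37.54 × 0.6822 × (1 − 0.3175) / (1 − 0.6822) = 55.00 mg/L

55.00 mg/L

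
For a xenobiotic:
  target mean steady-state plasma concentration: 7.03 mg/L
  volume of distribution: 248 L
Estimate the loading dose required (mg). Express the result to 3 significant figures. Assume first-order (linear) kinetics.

1740 mg

LD = Css × Vd = 7.03 × 248 = 1743 mg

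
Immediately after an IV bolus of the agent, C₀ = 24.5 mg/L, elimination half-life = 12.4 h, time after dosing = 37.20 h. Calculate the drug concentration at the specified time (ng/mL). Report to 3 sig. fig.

k = ln2 / t½ = 0.693147 / 12.4 = 0.05590 h⁻¹
t / t½ = 37.20 / 12.4 = 3 half-lives
C = C₀ × (1/2)^3 = 24.50 × 0.1250 = 3.063 mg/L
Convert: 3.063 mg/L × 1000 = 3063 ng/mL

3060 ng/mL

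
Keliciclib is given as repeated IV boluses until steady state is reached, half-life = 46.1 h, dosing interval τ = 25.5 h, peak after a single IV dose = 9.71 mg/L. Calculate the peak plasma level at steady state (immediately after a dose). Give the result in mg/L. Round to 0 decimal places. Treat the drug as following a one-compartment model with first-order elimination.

30 mg/L

k = ln2 / t½ = 0.693147 / 46.1 = 0.01504 h⁻¹
e^(−kτ) = e^(−0.01504 × 25.5) = 0.6815
Accumulation ratio R = 1 / (1 − e^(−kτ)) = 1 / (1 − 0.6815) = 3.140
Steady-state peak = C₀ × R = 9.71 × 3.140 = 30.49 mg/L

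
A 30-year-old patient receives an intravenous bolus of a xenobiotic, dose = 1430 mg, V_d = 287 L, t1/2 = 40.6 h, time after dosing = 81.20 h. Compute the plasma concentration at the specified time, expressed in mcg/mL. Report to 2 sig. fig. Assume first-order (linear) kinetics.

1.2 mcg/mL

C₀ = Dose / Vd = 1430 / 287 = 4.983 mg/L
k = ln2 / t½ = 0.693147 / 40.6 = 0.01707 h⁻¹
t / t½ = 81.20 / 40.6 = 2 half-lives
C = C₀ × (1/2)^2 = 4.983 × 0.2500 = 1.246 mg/L
(1.246 mg/L = 1.246 mcg/mL)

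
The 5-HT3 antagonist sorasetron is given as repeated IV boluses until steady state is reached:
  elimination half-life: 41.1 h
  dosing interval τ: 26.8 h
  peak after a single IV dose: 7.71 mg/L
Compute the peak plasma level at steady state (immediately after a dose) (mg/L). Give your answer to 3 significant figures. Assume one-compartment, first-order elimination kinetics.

21.2 mg/L

k = ln2 / t½ = 0.693147 / 41.1 = 0.01686 h⁻¹
e^(−kτ) = e^(−0.01686 × 26.8) = 0.6365
Accumulation ratio R = 1 / (1 − e^(−kτ)) = 1 / (1 − 0.6365) = 2.751
Steady-state peak = C₀ × R = 7.71 × 2.751 = 21.21 mg/L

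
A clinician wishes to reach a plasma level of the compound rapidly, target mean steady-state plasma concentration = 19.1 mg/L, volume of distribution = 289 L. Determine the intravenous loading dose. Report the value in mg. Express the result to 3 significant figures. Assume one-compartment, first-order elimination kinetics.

5520 mg

LD = Css × Vd = 19.1 × 289 = 5520 mg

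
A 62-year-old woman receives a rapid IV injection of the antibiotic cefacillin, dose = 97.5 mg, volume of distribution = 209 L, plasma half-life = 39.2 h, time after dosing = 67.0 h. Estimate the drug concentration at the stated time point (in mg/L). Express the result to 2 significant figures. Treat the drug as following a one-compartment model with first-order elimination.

0.14 mg/L

C₀ = Dose / Vd = 97.50 / 209 = 0.4665 mg/L
k = ln2 / t½ = 0.693147 / 39.2 = 0.01768 h⁻¹
C = C₀ · e^(−k·t) = 0.4665 × e^(−0.01768 × 67.0)
  = 0.4665 × 0.3059 = 0.1427 mg/L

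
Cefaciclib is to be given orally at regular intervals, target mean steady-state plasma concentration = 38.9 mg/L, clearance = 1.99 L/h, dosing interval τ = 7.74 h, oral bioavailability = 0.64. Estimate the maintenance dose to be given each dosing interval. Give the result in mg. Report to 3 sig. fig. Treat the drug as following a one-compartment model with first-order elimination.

936 mg

At steady state, F × (Dose/τ) = Css × CL.
Dose = Css × CL × τ / F = 38.9 × 1.990 × 7.74 / 0.64 = 936.2 mg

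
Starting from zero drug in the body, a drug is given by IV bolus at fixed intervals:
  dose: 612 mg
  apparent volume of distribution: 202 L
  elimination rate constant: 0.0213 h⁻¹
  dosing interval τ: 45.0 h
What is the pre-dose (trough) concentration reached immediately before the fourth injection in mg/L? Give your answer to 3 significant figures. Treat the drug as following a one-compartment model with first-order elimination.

C₀ per dose = Dose / Vd = 612 / 202 = 3.030 mg/L
Fraction remaining after one interval: r = e^(−kτ) = e^(−0.02130 × 45.0) = 0.3835
Before dose 4, 3 doses have been given (aged 1τ, 2τ, 3τ).
C_trough = C₀ × (r + r² + … + r^3) = C₀ × r(1−r^3)/(1−r)
        = 3.030 × 0.3835 × (1 − 0.05640) / (1 − 0.3835) = 1.779 mg/L

1.78 mg/L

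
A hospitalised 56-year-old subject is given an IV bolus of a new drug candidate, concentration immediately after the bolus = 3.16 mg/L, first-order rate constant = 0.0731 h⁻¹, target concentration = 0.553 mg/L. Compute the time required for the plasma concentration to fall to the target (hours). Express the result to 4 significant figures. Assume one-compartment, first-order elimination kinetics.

t = ln(C₀ / C) / k = ln(3.160 / 0.553) / 0.07310
  = ln(5.714) / 0.07310 = 1.743 / 0.07310 = 23.84 h

23.84 h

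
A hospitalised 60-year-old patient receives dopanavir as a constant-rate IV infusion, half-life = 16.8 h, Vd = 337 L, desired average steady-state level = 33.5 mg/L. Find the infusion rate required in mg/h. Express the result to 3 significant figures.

466 mg/h

k = ln2 / t½ = 0.693147 / 16.8 = 0.04126 h⁻¹
CL = k × Vd = 0.04126 × 337 = 13.90 L/h
At steady state, infusion rate R₀ = Css × CL = 33.5 × 13.90 = 465.7 mg/h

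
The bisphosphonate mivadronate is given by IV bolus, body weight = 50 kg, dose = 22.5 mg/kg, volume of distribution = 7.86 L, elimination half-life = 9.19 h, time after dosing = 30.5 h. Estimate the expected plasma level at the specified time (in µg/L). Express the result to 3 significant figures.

Total dose = 22.5 × 50 = 1125 mg
C₀ = Dose / Vd = 1125 / 7.86 = 143.1 mg/L
k = ln2 / t½ = 0.693147 / 9.19 = 0.07542 h⁻¹
C = C₀ · e^(−k·t) = 143.1 × e^(−0.07542 × 30.5)
  = 143.1 × 0.1002 = 14.34 mg/L
Convert: 14.34 mg/L × 1000 = 14340 µg/L

14300 µg/L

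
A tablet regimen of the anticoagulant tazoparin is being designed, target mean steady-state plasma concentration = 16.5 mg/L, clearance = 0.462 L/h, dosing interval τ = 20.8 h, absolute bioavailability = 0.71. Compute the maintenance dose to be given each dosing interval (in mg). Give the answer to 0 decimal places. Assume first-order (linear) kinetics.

At steady state, F × (Dose/τ) = Css × CL.
Dose = Css × CL × τ / F = 16.5 × 0.4620 × 20.8 / 0.71 = 223.3 mg

223 mg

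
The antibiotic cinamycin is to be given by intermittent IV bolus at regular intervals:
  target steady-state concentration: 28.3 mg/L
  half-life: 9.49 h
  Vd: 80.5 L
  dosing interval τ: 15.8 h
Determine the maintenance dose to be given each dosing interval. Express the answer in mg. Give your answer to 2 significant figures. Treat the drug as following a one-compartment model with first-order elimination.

2600 mg

k = ln2 / t½ = 0.693147 / 9.49 = 0.07304 h⁻¹
CL = k × Vd = 0.07304 × 80.5 = 5.880 L/h
At steady state, Dose/τ = Css × CL.
Dose = Css × CL × τ = 28.3 × 5.880 × 15.8 = 2629 mg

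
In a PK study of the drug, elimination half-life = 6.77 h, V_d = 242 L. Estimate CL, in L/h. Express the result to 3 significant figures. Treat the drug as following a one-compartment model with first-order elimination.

k = ln2 / t½ = 0.693147 / 6.77 = 0.1024 h⁻¹
CL = k × Vd = 0.1024 × 242 = 24.78 L/h

24.8 L/h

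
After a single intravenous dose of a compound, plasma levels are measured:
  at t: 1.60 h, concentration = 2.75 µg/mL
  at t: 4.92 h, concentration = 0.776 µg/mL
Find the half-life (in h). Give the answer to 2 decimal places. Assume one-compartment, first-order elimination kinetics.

k = ln(C₁/C₂) / (t₂ − t₁) = ln(2.75/0.776) / (4.92 − 1.60)
  = 1.265 / 3.320 = 0.3810 h⁻¹
t½ = ln2 / k = 0.693147 / 0.3810 = 1.819 h

1.82 h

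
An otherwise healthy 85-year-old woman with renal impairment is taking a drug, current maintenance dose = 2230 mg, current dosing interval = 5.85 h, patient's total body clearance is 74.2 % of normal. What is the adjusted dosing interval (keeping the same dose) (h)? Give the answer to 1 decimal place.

7.9 h

To keep the same average steady-state level, dosing rate must scale with clearance.
CL ratio = 74.2 / 100 = 0.7420
New interval (same dose) = 5.85 / 0.7420 = 7.884 h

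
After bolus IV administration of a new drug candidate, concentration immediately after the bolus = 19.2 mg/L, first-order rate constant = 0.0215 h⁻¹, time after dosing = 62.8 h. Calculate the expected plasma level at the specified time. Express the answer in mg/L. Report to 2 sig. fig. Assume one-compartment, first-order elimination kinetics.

5.0 mg/L

C = C₀ · e^(−k·t) = 19.20 × e^(−0.02150 × 62.8)
  = 19.20 × 0.2592 = 4.977 mg/L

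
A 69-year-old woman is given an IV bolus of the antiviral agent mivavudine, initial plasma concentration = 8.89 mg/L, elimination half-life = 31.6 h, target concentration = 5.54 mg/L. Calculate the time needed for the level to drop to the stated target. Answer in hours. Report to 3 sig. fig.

21.6 h

k = ln2 / t½ = 0.693147 / 31.6 = 0.02194 h⁻¹
t = ln(C₀ / C) / k = ln(8.890 / 5.54) / 0.02194
  = ln(1.605) / 0.02194 = 0.4731 / 0.02194 = 21.56 h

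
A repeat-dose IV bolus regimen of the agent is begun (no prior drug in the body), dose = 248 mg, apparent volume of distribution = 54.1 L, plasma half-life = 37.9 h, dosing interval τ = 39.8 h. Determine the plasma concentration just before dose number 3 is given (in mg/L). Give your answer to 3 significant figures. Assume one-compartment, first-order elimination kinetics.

C₀ per dose = Dose / Vd = 248 / 54.1 = 4.584 mg/L
k = ln2 / t½ = 0.693147 / 37.9 = 0.01829 h⁻¹
Fraction remaining after one interval: r = e^(−kτ) = e^(−0.01829 × 39.8) = 0.4829
Before dose 3, 2 doses have been given (aged 1τ, 2τ).
C_trough = C₀ × (r + r²) = 4.584 × (0.4829 + 0.2332) = 3.283 mg/L

3.28 mg/L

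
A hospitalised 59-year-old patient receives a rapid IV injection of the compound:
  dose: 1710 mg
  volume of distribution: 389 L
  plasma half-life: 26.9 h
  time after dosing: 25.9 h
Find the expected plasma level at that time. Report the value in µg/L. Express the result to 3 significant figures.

2260 µg/L

C₀ = Dose / Vd = 1710 / 389 = 4.396 mg/L
k = ln2 / t½ = 0.693147 / 26.9 = 0.02577 h⁻¹
C = C₀ · e^(−k·t) = 4.396 × e^(−0.02577 × 25.9)
  = 4.396 × 0.5130 = 2.255 mg/L
Convert: 2.255 mg/L × 1000 = 2255 µg/L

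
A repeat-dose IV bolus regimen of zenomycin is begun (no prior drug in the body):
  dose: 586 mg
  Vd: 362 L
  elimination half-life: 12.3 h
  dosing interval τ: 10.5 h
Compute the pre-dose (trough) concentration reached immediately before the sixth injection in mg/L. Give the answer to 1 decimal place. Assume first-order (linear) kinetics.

1.9 mg/L

C₀ per dose = Dose / Vd = 586 / 362 = 1.619 mg/L
k = ln2 / t½ = 0.693147 / 12.3 = 0.05635 h⁻¹
Fraction remaining after one interval: r = e^(−kτ) = e^(−0.05635 × 10.5) = 0.5534
Before dose 6, 5 doses have been given (aged 1τ, 2τ, 3τ, 4τ, 5τ).
C_trough = C₀ × (r + r² + … + r^5) = C₀ × r(1−r^5)/(1−r)
        = 1.619 × 0.5534 × (1 − 0.05190) / (1 − 0.5534) = 1.902 mg/L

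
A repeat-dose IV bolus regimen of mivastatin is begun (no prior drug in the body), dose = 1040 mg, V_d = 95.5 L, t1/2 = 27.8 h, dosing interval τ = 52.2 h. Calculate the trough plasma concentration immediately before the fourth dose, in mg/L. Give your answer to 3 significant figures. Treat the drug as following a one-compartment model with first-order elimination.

3.99 mg/L

C₀ per dose = Dose / Vd = 1040 / 95.5 = 10.89 mg/L
k = ln2 / t½ = 0.693147 / 27.8 = 0.02493 h⁻¹
Fraction remaining after one interval: r = e^(−kτ) = e^(−0.02493 × 52.2) = 0.2722
Before dose 4, 3 doses have been given (aged 1τ, 2τ, 3τ).
C_trough = C₀ × (r + r² + … + r^3) = C₀ × r(1−r^3)/(1−r)
        = 10.89 × 0.2722 × (1 − 0.02017) / (1 − 0.2722) = 3.991 mg/L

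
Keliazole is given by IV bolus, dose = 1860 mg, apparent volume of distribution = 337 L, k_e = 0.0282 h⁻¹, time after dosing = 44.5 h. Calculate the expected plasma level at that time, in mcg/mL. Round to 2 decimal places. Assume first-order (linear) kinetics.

1.57 mcg/mL

C₀ = Dose / Vd = 1860 / 337 = 5.519 mg/L
C = C₀ · e^(−k·t) = 5.519 × e^(−0.02820 × 44.5)
  = 5.519 × 0.2851 = 1.573 mg/L
(1.573 mg/L = 1.573 mcg/mL)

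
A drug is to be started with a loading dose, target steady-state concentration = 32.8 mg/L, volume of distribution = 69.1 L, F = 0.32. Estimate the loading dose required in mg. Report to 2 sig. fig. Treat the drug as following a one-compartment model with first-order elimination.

7100 mg

LD = Css × Vd / F = 32.8 × 69.1 / 0.32 = 7083 mg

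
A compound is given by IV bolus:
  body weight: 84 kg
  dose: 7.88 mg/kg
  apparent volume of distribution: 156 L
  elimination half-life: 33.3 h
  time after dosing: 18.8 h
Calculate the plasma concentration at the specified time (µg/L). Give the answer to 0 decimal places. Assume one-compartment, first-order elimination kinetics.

2869 µg/L

Total dose = 7.88 × 84 = 661.9 mg
C₀ = Dose / Vd = 661.9 / 156 = 4.243 mg/L
k = ln2 / t½ = 0.693147 / 33.3 = 0.02082 h⁻¹
C = C₀ · e^(−k·t) = 4.243 × e^(−0.02082 × 18.8)
  = 4.243 × 0.6761 = 2.869 mg/L
Convert: 2.869 mg/L × 1000 = 2869 µg/L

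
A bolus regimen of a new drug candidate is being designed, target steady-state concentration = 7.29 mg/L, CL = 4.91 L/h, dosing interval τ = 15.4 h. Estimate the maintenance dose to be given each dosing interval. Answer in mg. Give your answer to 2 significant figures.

550 mg

At steady state, Dose/τ = Css × CL.
Dose = Css × CL × τ = 7.29 × 4.910 × 15.4 = 551.2 mg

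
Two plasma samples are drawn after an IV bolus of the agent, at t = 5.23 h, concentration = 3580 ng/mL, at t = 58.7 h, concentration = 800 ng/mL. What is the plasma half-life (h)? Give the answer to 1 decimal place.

24.7 h

k = ln(C₁/C₂) / (t₂ − t₁) = ln(3580/800) / (58.7 − 5.23)
  = 1.499 / 53.47 = 0.02803 h⁻¹
t½ = ln2 / k = 0.693147 / 0.02803 = 24.73 h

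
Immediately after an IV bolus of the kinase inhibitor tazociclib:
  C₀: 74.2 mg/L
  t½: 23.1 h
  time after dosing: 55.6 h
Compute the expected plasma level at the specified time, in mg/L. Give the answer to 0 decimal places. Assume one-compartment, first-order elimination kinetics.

k = ln2 / t½ = 0.693147 / 23.1 = 0.03001 h⁻¹
C = C₀ · e^(−k·t) = 74.20 × e^(−0.03001 × 55.6)
  = 74.20 × 0.1885 = 13.99 mg/L

14 mg/L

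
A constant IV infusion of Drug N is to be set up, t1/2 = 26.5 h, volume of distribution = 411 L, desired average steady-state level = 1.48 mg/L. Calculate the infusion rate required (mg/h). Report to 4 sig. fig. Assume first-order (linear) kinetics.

15.91 mg/h

k = ln2 / t½ = 0.693147 / 26.5 = 0.02616 h⁻¹
CL = k × Vd = 0.02616 × 411 = 10.75 L/h
At steady state, infusion rate R₀ = Css × CL = 1.48 × 10.75 = 15.91 mg/h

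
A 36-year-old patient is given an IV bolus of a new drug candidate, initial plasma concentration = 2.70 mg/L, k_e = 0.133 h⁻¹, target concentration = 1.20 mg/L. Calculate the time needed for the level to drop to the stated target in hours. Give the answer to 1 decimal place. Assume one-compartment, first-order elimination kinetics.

6.1 h

t = ln(C₀ / C) / k = ln(2.700 / 1.20) / 0.1330
  = ln(2.250) / 0.1330 = 0.8109 / 0.1330 = 6.097 h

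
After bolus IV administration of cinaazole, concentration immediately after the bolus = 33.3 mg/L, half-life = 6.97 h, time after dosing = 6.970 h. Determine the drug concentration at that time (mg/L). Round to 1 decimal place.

k = ln2 / t½ = 0.693147 / 6.97 = 0.09945 h⁻¹
t / t½ = 6.970 / 6.97 = 1 half-lives
C = C₀ × (1/2)^1 = 33.30 × 0.5000 = 16.65 mg/L

16.7 mg/L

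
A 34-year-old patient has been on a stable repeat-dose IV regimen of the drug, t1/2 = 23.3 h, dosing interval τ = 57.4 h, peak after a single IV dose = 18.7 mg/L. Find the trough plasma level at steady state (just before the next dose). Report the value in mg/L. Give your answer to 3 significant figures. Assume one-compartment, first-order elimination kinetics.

4.14 mg/L

k = ln2 / t½ = 0.693147 / 23.3 = 0.02975 h⁻¹
e^(−kτ) = e^(−0.02975 × 57.4) = 0.1813
Accumulation ratio R = 1 / (1 − e^(−kτ)) = 1 / (1 − 0.1813) = 1.221
Steady-state trough = C₀ × R × e^(−kτ) = 18.7 × 1.221 × 0.1813 = 4.140 mg/L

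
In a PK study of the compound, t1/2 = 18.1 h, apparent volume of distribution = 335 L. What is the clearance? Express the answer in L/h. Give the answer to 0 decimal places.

13 L/h

k = ln2 / t½ = 0.693147 / 18.1 = 0.03830 h⁻¹
CL = k × Vd = 0.03830 × 335 = 12.83 L/h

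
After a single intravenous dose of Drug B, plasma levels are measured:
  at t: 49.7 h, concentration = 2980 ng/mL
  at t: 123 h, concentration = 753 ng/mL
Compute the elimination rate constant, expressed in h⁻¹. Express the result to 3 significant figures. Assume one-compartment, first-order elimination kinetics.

k = ln(C₁/C₂) / (t₂ − t₁) = ln(2980/753) / (123 − 49.7)
  = 1.376 / 73.30 = 0.01877 h⁻¹

0.0188 h⁻¹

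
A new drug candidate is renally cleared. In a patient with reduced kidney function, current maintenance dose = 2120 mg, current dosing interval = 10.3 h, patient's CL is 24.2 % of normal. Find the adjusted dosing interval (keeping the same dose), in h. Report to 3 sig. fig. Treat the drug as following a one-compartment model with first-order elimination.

42.6 h

To keep the same average steady-state level, dosing rate must scale with clearance.
CL ratio = 24.2 / 100 = 0.2420
New interval (same dose) = 10.3 / 0.2420 = 42.56 h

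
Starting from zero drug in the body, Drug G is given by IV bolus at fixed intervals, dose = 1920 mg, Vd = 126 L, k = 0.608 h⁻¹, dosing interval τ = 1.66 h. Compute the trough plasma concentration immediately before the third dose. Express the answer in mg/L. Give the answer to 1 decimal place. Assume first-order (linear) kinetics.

C₀ per dose = Dose / Vd = 1920 / 126 = 15.24 mg/L
Fraction remaining after one interval: r = e^(−kτ) = e^(−0.6080 × 1.66) = 0.3645
Before dose 3, 2 doses have been given (aged 1τ, 2τ).
C_trough = C₀ × (r + r²) = 15.24 × (0.3645 + 0.1329) = 7.580 mg/L

7.6 mg/L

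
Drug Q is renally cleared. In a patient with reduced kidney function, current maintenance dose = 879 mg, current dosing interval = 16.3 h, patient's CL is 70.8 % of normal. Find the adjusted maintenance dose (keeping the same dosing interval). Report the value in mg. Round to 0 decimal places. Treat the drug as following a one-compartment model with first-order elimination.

622 mg

To keep the same average steady-state level, dosing rate must scale with clearance.
CL ratio = 70.8 / 100 = 0.7080
New dose (same interval) = 879 × 0.7080 = 622.3 mg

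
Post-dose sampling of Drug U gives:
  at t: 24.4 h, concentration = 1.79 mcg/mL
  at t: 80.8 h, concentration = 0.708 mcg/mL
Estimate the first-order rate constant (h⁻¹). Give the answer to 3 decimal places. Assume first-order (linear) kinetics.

0.016 h⁻¹

k = ln(C₁/C₂) / (t₂ − t₁) = ln(1.79/0.708) / (80.8 − 24.4)
  = 0.9275 / 56.40 = 0.01645 h⁻¹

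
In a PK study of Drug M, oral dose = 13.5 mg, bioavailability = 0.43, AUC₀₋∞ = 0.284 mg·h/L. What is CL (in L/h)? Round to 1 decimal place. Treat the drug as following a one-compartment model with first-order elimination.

20.4 L/h

CL = F·Dose / AUC = 0.43 × 13.5 / 0.284 = 20.44 L/h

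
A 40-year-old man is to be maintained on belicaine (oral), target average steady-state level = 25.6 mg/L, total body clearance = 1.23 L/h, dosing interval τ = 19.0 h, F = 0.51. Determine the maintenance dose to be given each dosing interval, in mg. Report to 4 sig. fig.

At steady state, F × (Dose/τ) = Css × CL.
Dose = Css × CL × τ / F = 25.6 × 1.230 × 19.0 / 0.51 = 1173 mg

1173 mg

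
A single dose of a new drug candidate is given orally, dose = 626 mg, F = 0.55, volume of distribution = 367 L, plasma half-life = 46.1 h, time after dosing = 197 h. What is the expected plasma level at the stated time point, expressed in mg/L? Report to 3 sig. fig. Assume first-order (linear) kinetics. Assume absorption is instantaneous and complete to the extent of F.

0.0485 mg/L

Amount reaching circulation = F × Dose = 0.55 × 626.0 = 344.3 mg
C₀ = F·Dose / Vd = 344.3 / 367 = 0.9381 mg/L
k = ln2 / t½ = 0.693147 / 46.1 = 0.01504 h⁻¹
C = C₀ · e^(−k·t) = 0.9381 × e^(−0.01504 × 197)
  = 0.9381 × 0.05167 = 0.04847 mg/L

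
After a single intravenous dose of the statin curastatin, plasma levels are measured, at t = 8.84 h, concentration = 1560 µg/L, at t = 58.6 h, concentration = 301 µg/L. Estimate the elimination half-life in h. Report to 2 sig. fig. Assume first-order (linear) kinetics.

21 h

k = ln(C₁/C₂) / (t₂ − t₁) = ln(1560/301) / (58.6 − 8.84)
  = 1.645 / 49.76 = 0.03306 h⁻¹
t½ = ln2 / k = 0.693147 / 0.03306 = 20.97 h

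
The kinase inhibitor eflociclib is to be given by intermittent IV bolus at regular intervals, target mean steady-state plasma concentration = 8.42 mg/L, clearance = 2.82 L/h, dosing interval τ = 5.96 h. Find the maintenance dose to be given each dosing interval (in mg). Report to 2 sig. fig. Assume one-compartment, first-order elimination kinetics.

At steady state, Dose/τ = Css × CL.
Dose = Css × CL × τ = 8.42 × 2.820 × 5.96 = 141.5 mg

140 mg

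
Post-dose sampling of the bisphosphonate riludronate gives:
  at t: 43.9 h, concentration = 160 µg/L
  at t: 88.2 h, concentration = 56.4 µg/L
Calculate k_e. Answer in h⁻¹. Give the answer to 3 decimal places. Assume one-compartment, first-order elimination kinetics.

0.024 h⁻¹

k = ln(C₁/C₂) / (t₂ − t₁) = ln(160/56.4) / (88.2 − 43.9)
  = 1.043 / 44.30 = 0.02354 h⁻¹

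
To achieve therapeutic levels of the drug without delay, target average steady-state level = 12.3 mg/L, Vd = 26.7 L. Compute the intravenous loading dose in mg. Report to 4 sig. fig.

LD = Css × Vd = 12.3 × 26.7 = 328.4 mg

328.4 mg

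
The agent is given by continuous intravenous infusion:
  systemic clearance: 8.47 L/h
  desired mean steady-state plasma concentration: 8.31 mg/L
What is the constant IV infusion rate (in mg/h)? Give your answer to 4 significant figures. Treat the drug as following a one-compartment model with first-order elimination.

70.39 mg/h

At steady state, infusion rate R₀ = Css × CL = 8.31 × 8.470 = 70.39 mg/h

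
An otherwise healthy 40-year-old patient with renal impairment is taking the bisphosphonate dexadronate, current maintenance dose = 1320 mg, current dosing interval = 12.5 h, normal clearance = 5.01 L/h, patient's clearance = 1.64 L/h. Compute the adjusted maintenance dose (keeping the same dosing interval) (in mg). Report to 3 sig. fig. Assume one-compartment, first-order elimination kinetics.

432 mg

To keep the same average steady-state level, dosing rate must scale with clearance.
CL ratio = 1.64 / 5.01 = 0.3273
New dose (same interval) = 1320 × 0.3273 = 432.0 mg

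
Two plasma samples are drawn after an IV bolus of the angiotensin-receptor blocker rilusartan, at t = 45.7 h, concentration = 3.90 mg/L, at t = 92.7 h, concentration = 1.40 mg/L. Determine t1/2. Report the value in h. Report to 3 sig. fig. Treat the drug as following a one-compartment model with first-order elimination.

k = ln(C₁/C₂) / (t₂ − t₁) = ln(3.90/1.40) / (92.7 − 45.7)
  = 1.025 / 47.00 = 0.02181 h⁻¹
t½ = ln2 / k = 0.693147 / 0.02181 = 31.78 h

31.8 h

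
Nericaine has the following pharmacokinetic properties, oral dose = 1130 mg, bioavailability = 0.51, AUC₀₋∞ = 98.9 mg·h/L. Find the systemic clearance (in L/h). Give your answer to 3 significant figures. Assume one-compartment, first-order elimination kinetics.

CL = F·Dose / AUC = 0.51 × 1130 / 98.9 = 5.827 L/h

5.83 L/h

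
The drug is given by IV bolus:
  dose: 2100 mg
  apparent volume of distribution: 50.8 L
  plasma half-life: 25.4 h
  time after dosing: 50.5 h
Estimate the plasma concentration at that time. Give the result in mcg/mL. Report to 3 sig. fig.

C₀ = Dose / Vd = 2100 / 50.8 = 41.34 mg/L
k = ln2 / t½ = 0.693147 / 25.4 = 0.02729 h⁻¹
C = C₀ · e^(−k·t) = 41.34 × e^(−0.02729 × 50.5)
  = 41.34 × 0.2520 = 10.42 mg/L
(10.42 mg/L = 10.42 mcg/mL)

10.4 mcg/mL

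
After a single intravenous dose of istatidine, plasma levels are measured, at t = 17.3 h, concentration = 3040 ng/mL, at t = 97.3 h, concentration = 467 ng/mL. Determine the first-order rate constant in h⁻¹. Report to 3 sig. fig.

k = ln(C₁/C₂) / (t₂ − t₁) = ln(3040/467) / (97.3 − 17.3)
  = 1.873 / 80.00 = 0.02341 h⁻¹

0.0234 h⁻¹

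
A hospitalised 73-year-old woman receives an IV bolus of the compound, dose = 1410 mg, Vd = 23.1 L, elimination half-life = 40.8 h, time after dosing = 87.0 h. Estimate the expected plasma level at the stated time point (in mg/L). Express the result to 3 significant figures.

13.9 mg/L

C₀ = Dose / Vd = 1410 / 23.1 = 61.04 mg/L
k = ln2 / t½ = 0.693147 / 40.8 = 0.01699 h⁻¹
C = C₀ · e^(−k·t) = 61.04 × e^(−0.01699 × 87.0)
  = 61.04 × 0.2281 = 13.92 mg/L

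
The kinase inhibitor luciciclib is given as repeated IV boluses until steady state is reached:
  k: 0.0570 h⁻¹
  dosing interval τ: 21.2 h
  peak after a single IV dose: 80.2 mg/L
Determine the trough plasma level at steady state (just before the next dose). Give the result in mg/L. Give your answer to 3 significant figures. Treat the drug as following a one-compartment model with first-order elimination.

34.2 mg/L

e^(−kτ) = e^(−0.05700 × 21.2) = 0.2987
Accumulation ratio R = 1 / (1 − e^(−kτ)) = 1 / (1 − 0.2987) = 1.426
Steady-state trough = C₀ × R × e^(−kτ) = 80.2 × 1.426 × 0.2987 = 34.16 mg/L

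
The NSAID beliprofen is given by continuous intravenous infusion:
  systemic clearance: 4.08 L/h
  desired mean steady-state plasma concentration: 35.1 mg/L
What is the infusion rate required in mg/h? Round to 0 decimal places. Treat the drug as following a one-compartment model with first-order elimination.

At steady state, infusion rate R₀ = Css × CL = 35.1 × 4.080 = 143.2 mg/h

143 mg/h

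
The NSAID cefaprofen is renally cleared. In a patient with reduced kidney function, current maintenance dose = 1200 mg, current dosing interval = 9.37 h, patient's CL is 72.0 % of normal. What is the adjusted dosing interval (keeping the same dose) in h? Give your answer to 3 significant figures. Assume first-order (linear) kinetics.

13.0 h

To keep the same average steady-state level, dosing rate must scale with clearance.
CL ratio = 72.0 / 100 = 0.7200
New interval (same dose) = 9.37 / 0.7200 = 13.01 h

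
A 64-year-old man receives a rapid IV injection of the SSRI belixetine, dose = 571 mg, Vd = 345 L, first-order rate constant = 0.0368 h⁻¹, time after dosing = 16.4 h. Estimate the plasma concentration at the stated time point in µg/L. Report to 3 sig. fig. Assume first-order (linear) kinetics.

905 µg/L

C₀ = Dose / Vd = 571.0 / 345 = 1.655 mg/L
C = C₀ · e^(−k·t) = 1.655 × e^(−0.03680 × 16.4)
  = 1.655 × 0.5469 = 0.9051 mg/L
Convert: 0.9051 mg/L × 1000 = 905.1 µg/L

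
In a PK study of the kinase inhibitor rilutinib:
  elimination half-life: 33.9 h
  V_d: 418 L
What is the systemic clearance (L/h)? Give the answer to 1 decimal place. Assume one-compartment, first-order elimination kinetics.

8.5 L/h

k = ln2 / t½ = 0.693147 / 33.9 = 0.02045 h⁻¹
CL = k × Vd = 0.02045 × 418 = 8.548 L/h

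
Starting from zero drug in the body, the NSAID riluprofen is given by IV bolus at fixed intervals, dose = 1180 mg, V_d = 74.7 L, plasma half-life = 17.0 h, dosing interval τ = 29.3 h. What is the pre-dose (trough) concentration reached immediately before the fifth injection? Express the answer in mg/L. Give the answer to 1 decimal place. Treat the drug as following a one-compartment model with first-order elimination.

C₀ per dose = Dose / Vd = 1180 / 74.7 = 15.80 mg/L
k = ln2 / t½ = 0.693147 / 17.0 = 0.04077 h⁻¹
Fraction remaining after one interval: r = e^(−kτ) = e^(−0.04077 × 29.3) = 0.3028
Before dose 5, 4 doses have been given (aged 1τ, 2τ, 3τ, 4τ).
C_trough = C₀ × (r + r² + … + r^4) = C₀ × r(1−r^4)/(1−r)
        = 15.80 × 0.3028 × (1 − 0.008407) / (1 − 0.3028) = 6.804 mg/L

6.8 mg/L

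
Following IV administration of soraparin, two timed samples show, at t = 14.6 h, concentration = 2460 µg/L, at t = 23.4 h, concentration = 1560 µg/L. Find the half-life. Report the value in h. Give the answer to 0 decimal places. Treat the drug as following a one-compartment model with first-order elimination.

k = ln(C₁/C₂) / (t₂ − t₁) = ln(2460/1560) / (23.4 − 14.6)
  = 0.4555 / 8.800 = 0.05176 h⁻¹
t½ = ln2 / k = 0.693147 / 0.05176 = 13.39 h

13 h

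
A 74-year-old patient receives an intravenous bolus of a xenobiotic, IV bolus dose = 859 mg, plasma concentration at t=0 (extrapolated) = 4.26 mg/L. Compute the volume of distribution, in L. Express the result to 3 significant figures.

Vd = Dose / C₀ = 859.0 / 4.26 = 201.6 L

202 L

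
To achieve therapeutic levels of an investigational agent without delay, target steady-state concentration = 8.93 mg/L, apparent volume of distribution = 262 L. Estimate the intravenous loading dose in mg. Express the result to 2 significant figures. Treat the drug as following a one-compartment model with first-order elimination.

2300 mg

LD = Css × Vd = 8.93 × 262 = 2340 mg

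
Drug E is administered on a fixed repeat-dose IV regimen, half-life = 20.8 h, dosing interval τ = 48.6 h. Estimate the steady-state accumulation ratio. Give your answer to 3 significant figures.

k = ln2 / t½ = 0.693147 / 20.8 = 0.03332 h⁻¹
e^(−kτ) = e^(−0.03332 × 48.6) = 0.1980
Accumulation ratio R = 1 / (1 − e^(−kτ)) = 1 / (1 − 0.1980) = 1.247

1.25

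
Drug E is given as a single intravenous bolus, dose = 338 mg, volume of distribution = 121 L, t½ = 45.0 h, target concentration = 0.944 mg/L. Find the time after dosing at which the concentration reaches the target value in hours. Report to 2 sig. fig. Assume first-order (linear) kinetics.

70 h

C₀ = Dose / Vd = 338.0 / 121 = 2.793 mg/L
k = ln2 / t½ = 0.693147 / 45.0 = 0.01540 h⁻¹
t = ln(C₀ / C) / k = ln(2.793 / 0.944) / 0.01540
  = ln(2.959) / 0.01540 = 1.085 / 0.01540 = 70.45 h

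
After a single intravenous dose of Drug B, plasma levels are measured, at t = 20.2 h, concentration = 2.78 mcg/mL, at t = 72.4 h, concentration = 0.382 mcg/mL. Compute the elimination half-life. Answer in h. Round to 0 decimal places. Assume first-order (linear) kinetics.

18 h

k = ln(C₁/C₂) / (t₂ − t₁) = ln(2.78/0.382) / (72.4 − 20.2)
  = 1.985 / 52.20 = 0.03803 h⁻¹
t½ = ln2 / k = 0.693147 / 0.03803 = 18.23 h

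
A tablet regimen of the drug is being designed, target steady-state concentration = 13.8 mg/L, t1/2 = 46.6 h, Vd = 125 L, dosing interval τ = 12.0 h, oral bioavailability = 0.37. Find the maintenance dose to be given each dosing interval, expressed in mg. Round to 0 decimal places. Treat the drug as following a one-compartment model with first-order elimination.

k = ln2 / t½ = 0.693147 / 46.6 = 0.01487 h⁻¹
CL = k × Vd = 0.01487 × 125 = 1.859 L/h
At steady state, F × (Dose/τ) = Css × CL.
Dose = Css × CL × τ / F = 13.8 × 1.859 × 12.0 / 0.37 = 832.0 mg

832 mg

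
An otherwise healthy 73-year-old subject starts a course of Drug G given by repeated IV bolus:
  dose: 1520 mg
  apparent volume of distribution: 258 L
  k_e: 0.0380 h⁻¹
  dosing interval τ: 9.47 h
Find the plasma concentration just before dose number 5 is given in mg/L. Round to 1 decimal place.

10.4 mg/L

C₀ per dose = Dose / Vd = 1520 / 258 = 5.891 mg/L
Fraction remaining after one interval: r = e^(−kτ) = e^(−0.03800 × 9.47) = 0.6978
Before dose 5, 4 doses have been given (aged 1τ, 2τ, 3τ, 4τ).
C_trough = C₀ × (r + r² + … + r^4) = C₀ × r(1−r^4)/(1−r)
        = 5.891 × 0.6978 × (1 − 0.2371) / (1 − 0.6978) = 10.38 mg/L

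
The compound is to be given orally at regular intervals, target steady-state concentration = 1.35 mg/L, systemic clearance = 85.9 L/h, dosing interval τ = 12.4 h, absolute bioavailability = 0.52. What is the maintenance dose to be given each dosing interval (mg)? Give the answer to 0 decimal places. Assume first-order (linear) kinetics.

At steady state, F × (Dose/τ) = Css × CL.
Dose = Css × CL × τ / F = 1.35 × 85.90 × 12.4 / 0.52 = 2765 mg

2765 mg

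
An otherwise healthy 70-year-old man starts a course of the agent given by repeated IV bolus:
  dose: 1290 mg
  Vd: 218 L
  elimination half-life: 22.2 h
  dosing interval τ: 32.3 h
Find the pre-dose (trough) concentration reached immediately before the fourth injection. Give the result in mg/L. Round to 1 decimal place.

C₀ per dose = Dose / Vd = 1290 / 218 = 5.917 mg/L
k = ln2 / t½ = 0.693147 / 22.2 = 0.03122 h⁻¹
Fraction remaining after one interval: r = e^(−kτ) = e^(−0.03122 × 32.3) = 0.3648
Before dose 4, 3 doses have been given (aged 1τ, 2τ, 3τ).
C_trough = C₀ × (r + r² + … + r^3) = C₀ × r(1−r^3)/(1−r)
        = 5.917 × 0.3648 × (1 − 0.04855) / (1 − 0.3648) = 3.233 mg/L

3.2 mg/L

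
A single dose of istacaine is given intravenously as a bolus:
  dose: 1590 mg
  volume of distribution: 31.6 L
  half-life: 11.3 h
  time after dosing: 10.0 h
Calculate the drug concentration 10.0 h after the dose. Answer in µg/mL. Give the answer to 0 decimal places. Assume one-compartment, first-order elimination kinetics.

27 µg/mL

C₀ = Dose / Vd = 1590 / 31.6 = 50.32 mg/L
k = ln2 / t½ = 0.693147 / 11.3 = 0.06134 h⁻¹
C = C₀ · e^(−k·t) = 50.32 × e^(−0.06134 × 10.0)
  = 50.32 × 0.5415 = 27.25 mg/L
(27.25 mg/L = 27.25 µg/mL)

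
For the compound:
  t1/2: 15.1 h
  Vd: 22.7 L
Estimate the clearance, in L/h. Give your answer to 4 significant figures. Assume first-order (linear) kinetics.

k = ln2 / t½ = 0.693147 / 15.1 = 0.04590 h⁻¹
CL = k × Vd = 0.04590 × 22.7 = 1.042 L/h

1.042 L/h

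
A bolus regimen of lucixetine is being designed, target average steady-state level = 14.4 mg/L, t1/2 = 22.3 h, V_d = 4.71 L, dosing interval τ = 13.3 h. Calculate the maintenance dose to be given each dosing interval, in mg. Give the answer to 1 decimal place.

28.0 mg

k = ln2 / t½ = 0.693147 / 22.3 = 0.03108 h⁻¹
CL = k × Vd = 0.03108 × 4.71 = 0.1464 L/h
At steady state, Dose/τ = Css × CL.
Dose = Css × CL × τ = 14.4 × 0.1464 × 13.3 = 28.04 mg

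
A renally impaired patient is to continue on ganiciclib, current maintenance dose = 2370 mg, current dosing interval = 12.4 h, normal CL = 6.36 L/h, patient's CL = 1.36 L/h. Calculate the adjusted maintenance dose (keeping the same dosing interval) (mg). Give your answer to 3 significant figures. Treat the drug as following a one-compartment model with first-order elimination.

To keep the same average steady-state level, dosing rate must scale with clearance.
CL ratio = 1.36 / 6.36 = 0.2138
New dose (same interval) = 2370 × 0.2138 = 506.7 mg

507 mg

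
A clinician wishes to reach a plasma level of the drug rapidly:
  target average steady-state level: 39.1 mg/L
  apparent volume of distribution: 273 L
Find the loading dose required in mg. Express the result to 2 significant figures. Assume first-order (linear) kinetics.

11000 mg

LD = Css × Vd = 39.1 × 273 = 10670 mg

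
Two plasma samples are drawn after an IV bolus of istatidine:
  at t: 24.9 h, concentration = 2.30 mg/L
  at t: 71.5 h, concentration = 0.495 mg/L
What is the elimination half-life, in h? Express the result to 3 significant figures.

k = ln(C₁/C₂) / (t₂ − t₁) = ln(2.30/0.495) / (71.5 − 24.9)
  = 1.536 / 46.60 = 0.03296 h⁻¹
t½ = ln2 / k = 0.693147 / 0.03296 = 21.03 h

21.0 h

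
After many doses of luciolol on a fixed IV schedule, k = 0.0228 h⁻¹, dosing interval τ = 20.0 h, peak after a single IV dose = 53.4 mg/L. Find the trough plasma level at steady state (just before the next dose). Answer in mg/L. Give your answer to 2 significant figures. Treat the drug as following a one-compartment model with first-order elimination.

e^(−kτ) = e^(−0.02280 × 20.0) = 0.6338
Accumulation ratio R = 1 / (1 − e^(−kτ)) = 1 / (1 − 0.6338) = 2.731
Steady-state trough = C₀ × R × e^(−kτ) = 53.4 × 2.731 × 0.6338 = 92.43 mg/L

92 mg/L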